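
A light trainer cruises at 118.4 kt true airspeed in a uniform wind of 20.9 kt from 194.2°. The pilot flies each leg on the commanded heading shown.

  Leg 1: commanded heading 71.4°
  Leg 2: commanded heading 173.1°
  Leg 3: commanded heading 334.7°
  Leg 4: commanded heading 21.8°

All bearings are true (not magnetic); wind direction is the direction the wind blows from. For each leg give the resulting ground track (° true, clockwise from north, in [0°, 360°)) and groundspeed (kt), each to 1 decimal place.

Leg 1: heading 71.4°; drift -7.7° → track 63.7°, groundspeed 130.9 kt
Leg 2: heading 173.1°; drift -4.4° → track 168.7°, groundspeed 99.2 kt
Leg 3: heading 334.7°; drift +5.6° → track 340.3°, groundspeed 135.2 kt
Leg 4: heading 21.8°; drift -1.1° → track 20.7°, groundspeed 139.1 kt

Leg 1: track=63.7°, groundspeed=130.9 kt
Leg 2: track=168.7°, groundspeed=99.2 kt
Leg 3: track=340.3°, groundspeed=135.2 kt
Leg 4: track=20.7°, groundspeed=139.1 kt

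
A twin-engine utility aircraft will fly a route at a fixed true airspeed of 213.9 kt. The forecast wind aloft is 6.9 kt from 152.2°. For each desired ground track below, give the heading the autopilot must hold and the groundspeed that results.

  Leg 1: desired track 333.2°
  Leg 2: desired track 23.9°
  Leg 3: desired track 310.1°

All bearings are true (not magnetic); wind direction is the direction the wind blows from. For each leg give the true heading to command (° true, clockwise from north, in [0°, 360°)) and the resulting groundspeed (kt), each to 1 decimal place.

Leg 1: desired track 333.2°; wind correction +0.0° → command heading 333.2°, groundspeed 220.8 kt
Leg 2: desired track 23.9°; wind correction +1.5° → command heading 25.4°, groundspeed 218.1 kt
Leg 3: desired track 310.1°; wind correction -0.7° → command heading 309.4°, groundspeed 220.3 kt

Leg 1: heading=333.2°, groundspeed=220.8 kt
Leg 2: heading=25.4°, groundspeed=218.1 kt
Leg 3: heading=309.4°, groundspeed=220.3 kt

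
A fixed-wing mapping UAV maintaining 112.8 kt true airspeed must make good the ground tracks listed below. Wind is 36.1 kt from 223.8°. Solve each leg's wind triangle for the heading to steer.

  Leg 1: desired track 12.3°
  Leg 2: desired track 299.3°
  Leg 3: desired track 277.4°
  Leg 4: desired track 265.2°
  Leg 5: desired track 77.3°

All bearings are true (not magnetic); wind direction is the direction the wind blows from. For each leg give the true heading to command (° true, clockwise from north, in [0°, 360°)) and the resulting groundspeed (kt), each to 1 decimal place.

Leg 1: heading=2.7°, groundspeed=142.0 kt
Leg 2: heading=281.3°, groundspeed=98.2 kt
Leg 3: heading=262.5°, groundspeed=87.6 kt
Leg 4: heading=253.0°, groundspeed=83.2 kt
Leg 5: heading=87.5°, groundspeed=141.1 kt

Leg 1: desired track 12.3°; wind correction -9.6° → command heading 2.7°, groundspeed 142.0 kt
Leg 2: desired track 299.3°; wind correction -18.0° → command heading 281.3°, groundspeed 98.2 kt
Leg 3: desired track 277.4°; wind correction -14.9° → command heading 262.5°, groundspeed 87.6 kt
Leg 4: desired track 265.2°; wind correction -12.2° → command heading 253.0°, groundspeed 83.2 kt
Leg 5: desired track 77.3°; wind correction +10.2° → command heading 87.5°, groundspeed 141.1 kt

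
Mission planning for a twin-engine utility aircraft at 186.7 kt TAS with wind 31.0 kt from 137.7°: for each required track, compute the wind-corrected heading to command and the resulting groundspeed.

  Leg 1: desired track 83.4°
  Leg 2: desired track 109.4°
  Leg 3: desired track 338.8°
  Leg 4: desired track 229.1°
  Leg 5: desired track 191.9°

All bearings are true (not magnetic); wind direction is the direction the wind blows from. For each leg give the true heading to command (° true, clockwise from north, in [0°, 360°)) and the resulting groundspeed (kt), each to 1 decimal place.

Leg 1: heading=91.1°, groundspeed=166.9 kt
Leg 2: heading=113.9°, groundspeed=158.8 kt
Leg 3: heading=342.2°, groundspeed=215.3 kt
Leg 4: heading=219.5°, groundspeed=184.9 kt
Leg 5: heading=184.2°, groundspeed=166.9 kt

Leg 1: desired track 83.4°; wind correction +7.7° → command heading 91.1°, groundspeed 166.9 kt
Leg 2: desired track 109.4°; wind correction +4.5° → command heading 113.9°, groundspeed 158.8 kt
Leg 3: desired track 338.8°; wind correction +3.4° → command heading 342.2°, groundspeed 215.3 kt
Leg 4: desired track 229.1°; wind correction -9.6° → command heading 219.5°, groundspeed 184.9 kt
Leg 5: desired track 191.9°; wind correction -7.7° → command heading 184.2°, groundspeed 166.9 kt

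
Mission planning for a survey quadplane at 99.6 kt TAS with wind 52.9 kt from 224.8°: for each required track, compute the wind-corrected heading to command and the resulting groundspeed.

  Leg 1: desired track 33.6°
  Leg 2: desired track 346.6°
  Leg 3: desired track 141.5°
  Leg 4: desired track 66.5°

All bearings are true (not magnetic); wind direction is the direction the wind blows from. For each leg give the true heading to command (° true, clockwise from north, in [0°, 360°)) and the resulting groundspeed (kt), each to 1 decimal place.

Leg 1: heading=27.7°, groundspeed=151.0 kt
Leg 2: heading=319.8°, groundspeed=116.8 kt
Leg 3: heading=173.3°, groundspeed=78.4 kt
Leg 4: heading=77.8°, groundspeed=146.8 kt

Leg 1: desired track 33.6°; wind correction -5.9° → command heading 27.7°, groundspeed 151.0 kt
Leg 2: desired track 346.6°; wind correction -26.8° → command heading 319.8°, groundspeed 116.8 kt
Leg 3: desired track 141.5°; wind correction +31.8° → command heading 173.3°, groundspeed 78.4 kt
Leg 4: desired track 66.5°; wind correction +11.3° → command heading 77.8°, groundspeed 146.8 kt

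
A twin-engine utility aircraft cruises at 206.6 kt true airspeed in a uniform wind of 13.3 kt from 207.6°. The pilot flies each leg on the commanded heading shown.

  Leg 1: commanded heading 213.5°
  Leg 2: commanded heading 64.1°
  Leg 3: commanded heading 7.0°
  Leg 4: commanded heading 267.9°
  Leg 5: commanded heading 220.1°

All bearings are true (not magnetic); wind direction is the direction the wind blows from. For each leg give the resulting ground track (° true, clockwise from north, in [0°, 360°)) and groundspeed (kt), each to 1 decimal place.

Leg 1: track=213.9°, groundspeed=193.4 kt
Leg 2: track=62.0°, groundspeed=217.4 kt
Leg 3: track=8.2°, groundspeed=219.1 kt
Leg 4: track=271.2°, groundspeed=200.3 kt
Leg 5: track=221.0°, groundspeed=193.6 kt

Leg 1: heading 213.5°; drift +0.4° → track 213.9°, groundspeed 193.4 kt
Leg 2: heading 64.1°; drift -2.1° → track 62.0°, groundspeed 217.4 kt
Leg 3: heading 7.0°; drift +1.2° → track 8.2°, groundspeed 219.1 kt
Leg 4: heading 267.9°; drift +3.3° → track 271.2°, groundspeed 200.3 kt
Leg 5: heading 220.1°; drift +0.9° → track 221.0°, groundspeed 193.6 kt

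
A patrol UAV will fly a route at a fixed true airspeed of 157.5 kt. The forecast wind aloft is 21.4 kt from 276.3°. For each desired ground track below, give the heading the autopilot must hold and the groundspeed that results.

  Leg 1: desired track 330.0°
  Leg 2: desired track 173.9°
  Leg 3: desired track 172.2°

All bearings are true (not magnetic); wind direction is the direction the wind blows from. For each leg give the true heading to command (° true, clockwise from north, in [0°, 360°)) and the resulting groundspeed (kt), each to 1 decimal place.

Leg 1: heading=323.7°, groundspeed=143.9 kt
Leg 2: heading=181.5°, groundspeed=160.7 kt
Leg 3: heading=179.8°, groundspeed=161.3 kt

Leg 1: desired track 330.0°; wind correction -6.3° → command heading 323.7°, groundspeed 143.9 kt
Leg 2: desired track 173.9°; wind correction +7.6° → command heading 181.5°, groundspeed 160.7 kt
Leg 3: desired track 172.2°; wind correction +7.6° → command heading 179.8°, groundspeed 161.3 kt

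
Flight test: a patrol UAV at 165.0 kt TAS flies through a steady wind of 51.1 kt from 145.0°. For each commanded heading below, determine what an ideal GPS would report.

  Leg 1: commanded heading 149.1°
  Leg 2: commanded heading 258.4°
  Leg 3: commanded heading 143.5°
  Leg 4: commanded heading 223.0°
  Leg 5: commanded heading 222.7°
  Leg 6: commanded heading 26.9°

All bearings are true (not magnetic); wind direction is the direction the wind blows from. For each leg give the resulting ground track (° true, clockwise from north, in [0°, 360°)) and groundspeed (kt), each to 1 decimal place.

Leg 1: track=150.9°, groundspeed=114.1 kt
Leg 2: track=272.6°, groundspeed=191.1 kt
Leg 3: track=142.8°, groundspeed=113.9 kt
Leg 4: track=240.9°, groundspeed=162.3 kt
Leg 5: track=240.7°, groundspeed=162.0 kt
Leg 6: track=13.5°, groundspeed=194.4 kt

Leg 1: heading 149.1°; drift +1.8° → track 150.9°, groundspeed 114.1 kt
Leg 2: heading 258.4°; drift +14.2° → track 272.6°, groundspeed 191.1 kt
Leg 3: heading 143.5°; drift -0.7° → track 142.8°, groundspeed 113.9 kt
Leg 4: heading 223.0°; drift +17.9° → track 240.9°, groundspeed 162.3 kt
Leg 5: heading 222.7°; drift +18.0° → track 240.7°, groundspeed 162.0 kt
Leg 6: heading 26.9°; drift -13.4° → track 13.5°, groundspeed 194.4 kt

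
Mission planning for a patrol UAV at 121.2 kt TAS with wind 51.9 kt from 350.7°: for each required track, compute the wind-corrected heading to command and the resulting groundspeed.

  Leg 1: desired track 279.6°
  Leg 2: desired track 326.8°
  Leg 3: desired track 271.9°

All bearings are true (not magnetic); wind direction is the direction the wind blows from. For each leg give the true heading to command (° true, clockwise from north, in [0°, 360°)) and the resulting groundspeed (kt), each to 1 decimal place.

Leg 1: heading=303.5°, groundspeed=94.0 kt
Leg 2: heading=336.8°, groundspeed=71.9 kt
Leg 3: heading=296.7°, groundspeed=99.9 kt

Leg 1: desired track 279.6°; wind correction +23.9° → command heading 303.5°, groundspeed 94.0 kt
Leg 2: desired track 326.8°; wind correction +10.0° → command heading 336.8°, groundspeed 71.9 kt
Leg 3: desired track 271.9°; wind correction +24.8° → command heading 296.7°, groundspeed 99.9 kt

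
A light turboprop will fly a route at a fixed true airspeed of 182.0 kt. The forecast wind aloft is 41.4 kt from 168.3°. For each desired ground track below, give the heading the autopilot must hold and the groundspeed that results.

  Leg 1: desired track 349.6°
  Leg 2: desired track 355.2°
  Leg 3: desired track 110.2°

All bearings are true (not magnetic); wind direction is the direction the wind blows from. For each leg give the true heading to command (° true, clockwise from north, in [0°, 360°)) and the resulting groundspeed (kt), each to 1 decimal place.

Leg 1: desired track 349.6°; wind correction +0.3° → command heading 349.9°, groundspeed 223.4 kt
Leg 2: desired track 355.2°; wind correction +1.6° → command heading 356.8°, groundspeed 223.0 kt
Leg 3: desired track 110.2°; wind correction +11.1° → command heading 121.3°, groundspeed 156.7 kt

Leg 1: heading=349.9°, groundspeed=223.4 kt
Leg 2: heading=356.8°, groundspeed=223.0 kt
Leg 3: heading=121.3°, groundspeed=156.7 kt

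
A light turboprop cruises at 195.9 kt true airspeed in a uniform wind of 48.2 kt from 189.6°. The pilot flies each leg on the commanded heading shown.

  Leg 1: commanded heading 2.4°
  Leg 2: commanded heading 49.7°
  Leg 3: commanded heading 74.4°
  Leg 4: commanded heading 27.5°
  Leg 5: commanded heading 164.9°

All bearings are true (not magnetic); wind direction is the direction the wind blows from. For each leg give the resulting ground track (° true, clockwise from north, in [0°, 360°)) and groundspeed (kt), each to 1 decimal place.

Leg 1: track=3.8°, groundspeed=243.8 kt
Leg 2: track=42.1°, groundspeed=234.8 kt
Leg 3: track=63.0°, groundspeed=220.8 kt
Leg 4: track=24.0°, groundspeed=242.2 kt
Leg 5: track=157.4°, groundspeed=153.4 kt

Leg 1: heading 2.4°; drift +1.4° → track 3.8°, groundspeed 243.8 kt
Leg 2: heading 49.7°; drift -7.6° → track 42.1°, groundspeed 234.8 kt
Leg 3: heading 74.4°; drift -11.4° → track 63.0°, groundspeed 220.8 kt
Leg 4: heading 27.5°; drift -3.5° → track 24.0°, groundspeed 242.2 kt
Leg 5: heading 164.9°; drift -7.5° → track 157.4°, groundspeed 153.4 kt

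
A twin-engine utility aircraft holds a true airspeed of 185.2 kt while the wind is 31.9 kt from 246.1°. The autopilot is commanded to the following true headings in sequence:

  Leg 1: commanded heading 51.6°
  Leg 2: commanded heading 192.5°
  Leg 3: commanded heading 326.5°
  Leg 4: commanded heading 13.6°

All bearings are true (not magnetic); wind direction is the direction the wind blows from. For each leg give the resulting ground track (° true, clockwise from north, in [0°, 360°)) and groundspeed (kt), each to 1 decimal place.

Leg 1: heading 51.6°; drift +2.1° → track 53.7°, groundspeed 216.2 kt
Leg 2: heading 192.5°; drift -8.8° → track 183.7°, groundspeed 168.2 kt
Leg 3: heading 326.5°; drift +9.9° → track 336.4°, groundspeed 182.6 kt
Leg 4: heading 13.6°; drift +7.1° → track 20.7°, groundspeed 206.2 kt

Leg 1: track=53.7°, groundspeed=216.2 kt
Leg 2: track=183.7°, groundspeed=168.2 kt
Leg 3: track=336.4°, groundspeed=182.6 kt
Leg 4: track=20.7°, groundspeed=206.2 kt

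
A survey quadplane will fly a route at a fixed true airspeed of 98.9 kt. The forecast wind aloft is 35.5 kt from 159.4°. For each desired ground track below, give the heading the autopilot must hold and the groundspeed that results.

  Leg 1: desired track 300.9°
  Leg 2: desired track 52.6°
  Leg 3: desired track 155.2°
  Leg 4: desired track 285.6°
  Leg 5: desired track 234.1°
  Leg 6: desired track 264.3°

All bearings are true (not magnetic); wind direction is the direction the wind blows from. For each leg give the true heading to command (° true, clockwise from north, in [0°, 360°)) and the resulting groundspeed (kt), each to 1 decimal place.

Leg 1: desired track 300.9°; wind correction -12.9° → command heading 288.0°, groundspeed 124.2 kt
Leg 2: desired track 52.6°; wind correction +20.1° → command heading 72.7°, groundspeed 103.1 kt
Leg 3: desired track 155.2°; wind correction +1.5° → command heading 156.7°, groundspeed 63.5 kt
Leg 4: desired track 285.6°; wind correction -16.8° → command heading 268.8°, groundspeed 115.6 kt
Leg 5: desired track 234.1°; wind correction -20.3° → command heading 213.8°, groundspeed 83.4 kt
Leg 6: desired track 264.3°; wind correction -20.3° → command heading 244.0°, groundspeed 101.9 kt

Leg 1: heading=288.0°, groundspeed=124.2 kt
Leg 2: heading=72.7°, groundspeed=103.1 kt
Leg 3: heading=156.7°, groundspeed=63.5 kt
Leg 4: heading=268.8°, groundspeed=115.6 kt
Leg 5: heading=213.8°, groundspeed=83.4 kt
Leg 6: heading=244.0°, groundspeed=101.9 kt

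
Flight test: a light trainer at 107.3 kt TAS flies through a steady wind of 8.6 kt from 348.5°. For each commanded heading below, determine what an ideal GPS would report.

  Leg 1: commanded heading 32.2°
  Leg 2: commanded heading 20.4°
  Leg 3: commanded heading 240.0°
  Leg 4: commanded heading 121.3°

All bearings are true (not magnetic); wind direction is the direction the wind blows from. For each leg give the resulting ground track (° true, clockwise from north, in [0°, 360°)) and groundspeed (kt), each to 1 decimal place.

Leg 1: heading 32.2°; drift +3.4° → track 35.6°, groundspeed 101.3 kt
Leg 2: heading 20.4°; drift +2.6° → track 23.0°, groundspeed 100.1 kt
Leg 3: heading 240.0°; drift -4.2° → track 235.8°, groundspeed 110.3 kt
Leg 4: heading 121.3°; drift +3.2° → track 124.5°, groundspeed 113.3 kt

Leg 1: track=35.6°, groundspeed=101.3 kt
Leg 2: track=23.0°, groundspeed=100.1 kt
Leg 3: track=235.8°, groundspeed=110.3 kt
Leg 4: track=124.5°, groundspeed=113.3 kt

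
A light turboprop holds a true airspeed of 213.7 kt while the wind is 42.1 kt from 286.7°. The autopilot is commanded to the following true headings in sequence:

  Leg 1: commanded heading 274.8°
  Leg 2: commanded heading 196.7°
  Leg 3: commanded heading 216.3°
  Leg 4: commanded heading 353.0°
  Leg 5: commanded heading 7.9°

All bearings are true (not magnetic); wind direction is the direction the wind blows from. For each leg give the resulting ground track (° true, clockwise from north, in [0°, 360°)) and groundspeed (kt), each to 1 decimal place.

Leg 1: track=271.9°, groundspeed=172.7 kt
Leg 2: track=185.6°, groundspeed=217.8 kt
Leg 3: track=205.1°, groundspeed=203.5 kt
Leg 4: track=4.1°, groundspeed=200.5 kt
Leg 5: track=19.3°, groundspeed=211.4 kt

Leg 1: heading 274.8°; drift -2.9° → track 271.9°, groundspeed 172.7 kt
Leg 2: heading 196.7°; drift -11.1° → track 185.6°, groundspeed 217.8 kt
Leg 3: heading 216.3°; drift -11.2° → track 205.1°, groundspeed 203.5 kt
Leg 4: heading 353.0°; drift +11.1° → track 4.1°, groundspeed 200.5 kt
Leg 5: heading 7.9°; drift +11.4° → track 19.3°, groundspeed 211.4 kt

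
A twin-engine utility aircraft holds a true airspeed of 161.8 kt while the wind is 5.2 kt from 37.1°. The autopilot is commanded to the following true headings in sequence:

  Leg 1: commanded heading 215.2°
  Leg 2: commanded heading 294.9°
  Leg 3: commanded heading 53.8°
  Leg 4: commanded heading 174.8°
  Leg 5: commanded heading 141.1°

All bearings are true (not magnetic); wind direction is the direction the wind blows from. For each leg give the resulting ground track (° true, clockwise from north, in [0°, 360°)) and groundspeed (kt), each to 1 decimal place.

Leg 1: heading 215.2°; drift +0.1° → track 215.3°, groundspeed 167.0 kt
Leg 2: heading 294.9°; drift -1.8° → track 293.1°, groundspeed 163.0 kt
Leg 3: heading 53.8°; drift +0.5° → track 54.3°, groundspeed 156.8 kt
Leg 4: heading 174.8°; drift +1.2° → track 176.0°, groundspeed 165.7 kt
Leg 5: heading 141.1°; drift +1.8° → track 142.9°, groundspeed 163.1 kt

Leg 1: track=215.3°, groundspeed=167.0 kt
Leg 2: track=293.1°, groundspeed=163.0 kt
Leg 3: track=54.3°, groundspeed=156.8 kt
Leg 4: track=176.0°, groundspeed=165.7 kt
Leg 5: track=142.9°, groundspeed=163.1 kt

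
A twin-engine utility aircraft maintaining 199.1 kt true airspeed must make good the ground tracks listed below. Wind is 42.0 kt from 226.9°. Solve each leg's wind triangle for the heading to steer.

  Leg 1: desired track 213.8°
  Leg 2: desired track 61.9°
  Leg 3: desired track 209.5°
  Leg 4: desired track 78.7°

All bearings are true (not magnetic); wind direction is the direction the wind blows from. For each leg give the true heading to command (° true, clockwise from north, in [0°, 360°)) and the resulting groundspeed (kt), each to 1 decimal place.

Leg 1: heading=216.5°, groundspeed=158.0 kt
Leg 2: heading=65.0°, groundspeed=239.4 kt
Leg 3: heading=213.1°, groundspeed=158.6 kt
Leg 4: heading=85.1°, groundspeed=233.6 kt

Leg 1: desired track 213.8°; wind correction +2.7° → command heading 216.5°, groundspeed 158.0 kt
Leg 2: desired track 61.9°; wind correction +3.1° → command heading 65.0°, groundspeed 239.4 kt
Leg 3: desired track 209.5°; wind correction +3.6° → command heading 213.1°, groundspeed 158.6 kt
Leg 4: desired track 78.7°; wind correction +6.4° → command heading 85.1°, groundspeed 233.6 kt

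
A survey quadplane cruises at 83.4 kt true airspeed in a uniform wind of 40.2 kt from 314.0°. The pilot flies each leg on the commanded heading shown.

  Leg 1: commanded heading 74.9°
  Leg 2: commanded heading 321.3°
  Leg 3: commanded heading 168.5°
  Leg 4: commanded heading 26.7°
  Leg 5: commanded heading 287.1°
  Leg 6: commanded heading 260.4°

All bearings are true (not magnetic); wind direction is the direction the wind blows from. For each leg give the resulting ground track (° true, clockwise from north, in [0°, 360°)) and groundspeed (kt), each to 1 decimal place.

Leg 1: heading 74.9°; drift +18.3° → track 93.2°, groundspeed 109.6 kt
Leg 2: heading 321.3°; drift +6.7° → track 328.0°, groundspeed 43.8 kt
Leg 3: heading 168.5°; drift -11.1° → track 157.4°, groundspeed 118.7 kt
Leg 4: heading 26.7°; drift +28.2° → track 54.9°, groundspeed 81.1 kt
Leg 5: heading 287.1°; drift -20.9° → track 266.2°, groundspeed 50.9 kt
Leg 6: heading 260.4°; drift -28.5° → track 231.9°, groundspeed 67.8 kt

Leg 1: track=93.2°, groundspeed=109.6 kt
Leg 2: track=328.0°, groundspeed=43.8 kt
Leg 3: track=157.4°, groundspeed=118.7 kt
Leg 4: track=54.9°, groundspeed=81.1 kt
Leg 5: track=266.2°, groundspeed=50.9 kt
Leg 6: track=231.9°, groundspeed=67.8 kt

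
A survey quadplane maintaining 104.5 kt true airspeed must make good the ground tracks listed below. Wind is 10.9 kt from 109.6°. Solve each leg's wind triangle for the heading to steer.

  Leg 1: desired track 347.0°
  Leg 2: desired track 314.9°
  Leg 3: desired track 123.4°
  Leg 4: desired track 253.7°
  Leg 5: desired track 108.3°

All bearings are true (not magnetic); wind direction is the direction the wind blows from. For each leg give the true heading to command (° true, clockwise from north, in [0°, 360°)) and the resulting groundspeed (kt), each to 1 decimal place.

Leg 1: heading=352.0°, groundspeed=110.0 kt
Leg 2: heading=317.5°, groundspeed=114.3 kt
Leg 3: heading=122.0°, groundspeed=93.9 kt
Leg 4: heading=250.2°, groundspeed=113.1 kt
Leg 5: heading=108.4°, groundspeed=93.6 kt

Leg 1: desired track 347.0°; wind correction +5.0° → command heading 352.0°, groundspeed 110.0 kt
Leg 2: desired track 314.9°; wind correction +2.6° → command heading 317.5°, groundspeed 114.3 kt
Leg 3: desired track 123.4°; wind correction -1.4° → command heading 122.0°, groundspeed 93.9 kt
Leg 4: desired track 253.7°; wind correction -3.5° → command heading 250.2°, groundspeed 113.1 kt
Leg 5: desired track 108.3°; wind correction +0.1° → command heading 108.4°, groundspeed 93.6 kt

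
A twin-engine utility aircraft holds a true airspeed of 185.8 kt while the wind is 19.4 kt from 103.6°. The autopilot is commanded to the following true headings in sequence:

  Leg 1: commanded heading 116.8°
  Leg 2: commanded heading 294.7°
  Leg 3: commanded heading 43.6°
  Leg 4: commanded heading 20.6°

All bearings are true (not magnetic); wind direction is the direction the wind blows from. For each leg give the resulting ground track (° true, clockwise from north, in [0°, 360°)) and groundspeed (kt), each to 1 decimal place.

Leg 1: heading 116.8°; drift +1.5° → track 118.3°, groundspeed 167.0 kt
Leg 2: heading 294.7°; drift -1.0° → track 293.7°, groundspeed 204.9 kt
Leg 3: heading 43.6°; drift -5.4° → track 38.2°, groundspeed 176.9 kt
Leg 4: heading 20.6°; drift -6.0° → track 14.6°, groundspeed 184.4 kt

Leg 1: track=118.3°, groundspeed=167.0 kt
Leg 2: track=293.7°, groundspeed=204.9 kt
Leg 3: track=38.2°, groundspeed=176.9 kt
Leg 4: track=14.6°, groundspeed=184.4 kt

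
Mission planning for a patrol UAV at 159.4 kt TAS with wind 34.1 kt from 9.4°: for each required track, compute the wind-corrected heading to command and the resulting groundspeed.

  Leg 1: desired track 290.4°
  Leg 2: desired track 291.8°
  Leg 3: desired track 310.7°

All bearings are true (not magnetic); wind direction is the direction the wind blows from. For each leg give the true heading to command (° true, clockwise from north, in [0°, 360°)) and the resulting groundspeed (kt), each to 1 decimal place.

Leg 1: desired track 290.4°; wind correction +12.1° → command heading 302.5°, groundspeed 149.3 kt
Leg 2: desired track 291.8°; wind correction +12.1° → command heading 303.9°, groundspeed 148.6 kt
Leg 3: desired track 310.7°; wind correction +10.5° → command heading 321.2°, groundspeed 139.0 kt

Leg 1: heading=302.5°, groundspeed=149.3 kt
Leg 2: heading=303.9°, groundspeed=148.6 kt
Leg 3: heading=321.2°, groundspeed=139.0 kt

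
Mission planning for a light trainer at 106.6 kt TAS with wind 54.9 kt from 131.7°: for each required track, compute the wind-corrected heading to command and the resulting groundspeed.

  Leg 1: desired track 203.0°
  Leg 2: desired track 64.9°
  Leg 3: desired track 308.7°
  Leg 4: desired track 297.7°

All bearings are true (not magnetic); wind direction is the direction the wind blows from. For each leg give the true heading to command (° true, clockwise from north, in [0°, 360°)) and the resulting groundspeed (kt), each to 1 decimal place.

Leg 1: desired track 203.0°; wind correction -29.2° → command heading 173.8°, groundspeed 75.5 kt
Leg 2: desired track 64.9°; wind correction +28.3° → command heading 93.2°, groundspeed 72.3 kt
Leg 3: desired track 308.7°; wind correction -1.5° → command heading 307.2°, groundspeed 161.4 kt
Leg 4: desired track 297.7°; wind correction -7.2° → command heading 290.5°, groundspeed 159.0 kt

Leg 1: heading=173.8°, groundspeed=75.5 kt
Leg 2: heading=93.2°, groundspeed=72.3 kt
Leg 3: heading=307.2°, groundspeed=161.4 kt
Leg 4: heading=290.5°, groundspeed=159.0 kt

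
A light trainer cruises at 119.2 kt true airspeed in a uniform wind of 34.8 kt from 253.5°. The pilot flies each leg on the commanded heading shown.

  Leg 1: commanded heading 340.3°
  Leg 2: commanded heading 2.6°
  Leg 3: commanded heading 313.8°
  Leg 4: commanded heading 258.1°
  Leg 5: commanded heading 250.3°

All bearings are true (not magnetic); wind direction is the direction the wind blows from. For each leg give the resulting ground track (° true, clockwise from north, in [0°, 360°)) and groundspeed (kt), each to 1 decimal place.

Leg 1: track=356.8°, groundspeed=122.3 kt
Leg 2: track=16.7°, groundspeed=134.7 kt
Leg 3: track=330.3°, groundspeed=106.3 kt
Leg 4: track=260.0°, groundspeed=84.6 kt
Leg 5: track=249.0°, groundspeed=84.5 kt

Leg 1: heading 340.3°; drift +16.5° → track 356.8°, groundspeed 122.3 kt
Leg 2: heading 2.6°; drift +14.1° → track 16.7°, groundspeed 134.7 kt
Leg 3: heading 313.8°; drift +16.5° → track 330.3°, groundspeed 106.3 kt
Leg 4: heading 258.1°; drift +1.9° → track 260.0°, groundspeed 84.6 kt
Leg 5: heading 250.3°; drift -1.3° → track 249.0°, groundspeed 84.5 kt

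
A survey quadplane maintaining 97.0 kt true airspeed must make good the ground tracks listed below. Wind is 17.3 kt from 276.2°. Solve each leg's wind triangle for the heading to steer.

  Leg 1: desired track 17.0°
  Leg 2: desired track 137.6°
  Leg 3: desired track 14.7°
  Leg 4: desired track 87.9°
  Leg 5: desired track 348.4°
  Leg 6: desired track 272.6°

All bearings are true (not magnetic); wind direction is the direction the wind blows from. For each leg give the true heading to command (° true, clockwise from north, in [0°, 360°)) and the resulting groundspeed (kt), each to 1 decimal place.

Leg 1: heading=6.9°, groundspeed=98.7 kt
Leg 2: heading=144.4°, groundspeed=109.3 kt
Leg 3: heading=4.5°, groundspeed=98.0 kt
Leg 4: heading=86.4°, groundspeed=114.1 kt
Leg 5: heading=338.6°, groundspeed=90.3 kt
Leg 6: heading=273.2°, groundspeed=79.7 kt

Leg 1: desired track 17.0°; wind correction -10.1° → command heading 6.9°, groundspeed 98.7 kt
Leg 2: desired track 137.6°; wind correction +6.8° → command heading 144.4°, groundspeed 109.3 kt
Leg 3: desired track 14.7°; wind correction -10.2° → command heading 4.5°, groundspeed 98.0 kt
Leg 4: desired track 87.9°; wind correction -1.5° → command heading 86.4°, groundspeed 114.1 kt
Leg 5: desired track 348.4°; wind correction -9.8° → command heading 338.6°, groundspeed 90.3 kt
Leg 6: desired track 272.6°; wind correction +0.6° → command heading 273.2°, groundspeed 79.7 kt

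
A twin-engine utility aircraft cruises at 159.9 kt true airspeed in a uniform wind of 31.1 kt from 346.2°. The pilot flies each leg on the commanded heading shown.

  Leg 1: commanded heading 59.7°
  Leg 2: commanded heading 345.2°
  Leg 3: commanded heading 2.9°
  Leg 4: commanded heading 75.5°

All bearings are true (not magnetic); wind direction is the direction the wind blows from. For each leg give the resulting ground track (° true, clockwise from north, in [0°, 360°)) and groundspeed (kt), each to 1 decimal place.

Leg 1: heading 59.7°; drift +11.2° → track 70.9°, groundspeed 154.0 kt
Leg 2: heading 345.2°; drift -0.2° → track 345.0°, groundspeed 128.8 kt
Leg 3: heading 2.9°; drift +3.9° → track 6.8°, groundspeed 130.4 kt
Leg 4: heading 75.5°; drift +11.0° → track 86.5°, groundspeed 162.5 kt

Leg 1: track=70.9°, groundspeed=154.0 kt
Leg 2: track=345.0°, groundspeed=128.8 kt
Leg 3: track=6.8°, groundspeed=130.4 kt
Leg 4: track=86.5°, groundspeed=162.5 kt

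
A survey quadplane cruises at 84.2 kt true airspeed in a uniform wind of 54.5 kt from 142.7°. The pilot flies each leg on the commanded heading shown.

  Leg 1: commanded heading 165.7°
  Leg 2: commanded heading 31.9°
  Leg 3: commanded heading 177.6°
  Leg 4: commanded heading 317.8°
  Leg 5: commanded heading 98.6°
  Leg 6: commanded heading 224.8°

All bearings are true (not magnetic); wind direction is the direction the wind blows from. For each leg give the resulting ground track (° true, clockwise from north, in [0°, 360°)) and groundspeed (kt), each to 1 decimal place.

Leg 1: heading 165.7°; drift +32.0° → track 197.7°, groundspeed 40.1 kt
Leg 2: heading 31.9°; drift -26.2° → track 5.7°, groundspeed 115.4 kt
Leg 3: heading 177.6°; drift +38.3° → track 215.9°, groundspeed 50.3 kt
Leg 4: heading 317.8°; drift +1.9° → track 319.7°, groundspeed 138.6 kt
Leg 5: heading 98.6°; drift -40.1° → track 58.5°, groundspeed 58.9 kt
Leg 6: heading 224.8°; drift +35.1° → track 259.9°, groundspeed 93.8 kt

Leg 1: track=197.7°, groundspeed=40.1 kt
Leg 2: track=5.7°, groundspeed=115.4 kt
Leg 3: track=215.9°, groundspeed=50.3 kt
Leg 4: track=319.7°, groundspeed=138.6 kt
Leg 5: track=58.5°, groundspeed=58.9 kt
Leg 6: track=259.9°, groundspeed=93.8 kt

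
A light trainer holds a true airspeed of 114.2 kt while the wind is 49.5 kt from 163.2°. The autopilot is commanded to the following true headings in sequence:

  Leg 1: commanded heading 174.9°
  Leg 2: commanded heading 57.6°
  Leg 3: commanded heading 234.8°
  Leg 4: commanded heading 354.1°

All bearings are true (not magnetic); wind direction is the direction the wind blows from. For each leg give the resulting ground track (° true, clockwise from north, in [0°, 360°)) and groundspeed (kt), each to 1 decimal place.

Leg 1: heading 174.9°; drift +8.7° → track 183.6°, groundspeed 66.5 kt
Leg 2: heading 57.6°; drift -20.5° → track 37.1°, groundspeed 136.1 kt
Leg 3: heading 234.8°; drift +25.5° → track 260.3°, groundspeed 109.2 kt
Leg 4: heading 354.1°; drift -3.3° → track 350.8°, groundspeed 163.1 kt

Leg 1: track=183.6°, groundspeed=66.5 kt
Leg 2: track=37.1°, groundspeed=136.1 kt
Leg 3: track=260.3°, groundspeed=109.2 kt
Leg 4: track=350.8°, groundspeed=163.1 kt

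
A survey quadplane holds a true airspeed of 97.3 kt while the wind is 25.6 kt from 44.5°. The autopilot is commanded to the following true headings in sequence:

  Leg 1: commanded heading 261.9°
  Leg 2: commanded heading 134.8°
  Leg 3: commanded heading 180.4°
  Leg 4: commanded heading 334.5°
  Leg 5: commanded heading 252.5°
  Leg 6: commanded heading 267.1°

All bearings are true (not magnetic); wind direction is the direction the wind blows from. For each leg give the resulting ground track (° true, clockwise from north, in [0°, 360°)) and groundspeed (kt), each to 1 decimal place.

Leg 1: track=254.4°, groundspeed=118.7 kt
Leg 2: track=149.5°, groundspeed=100.7 kt
Leg 3: track=189.2°, groundspeed=117.0 kt
Leg 4: track=319.3°, groundspeed=91.8 kt
Leg 5: track=246.8°, groundspeed=120.5 kt
Leg 6: track=258.6°, groundspeed=117.4 kt

Leg 1: heading 261.9°; drift -7.5° → track 254.4°, groundspeed 118.7 kt
Leg 2: heading 134.8°; drift +14.7° → track 149.5°, groundspeed 100.7 kt
Leg 3: heading 180.4°; drift +8.8° → track 189.2°, groundspeed 117.0 kt
Leg 4: heading 334.5°; drift -15.2° → track 319.3°, groundspeed 91.8 kt
Leg 5: heading 252.5°; drift -5.7° → track 246.8°, groundspeed 120.5 kt
Leg 6: heading 267.1°; drift -8.5° → track 258.6°, groundspeed 117.4 kt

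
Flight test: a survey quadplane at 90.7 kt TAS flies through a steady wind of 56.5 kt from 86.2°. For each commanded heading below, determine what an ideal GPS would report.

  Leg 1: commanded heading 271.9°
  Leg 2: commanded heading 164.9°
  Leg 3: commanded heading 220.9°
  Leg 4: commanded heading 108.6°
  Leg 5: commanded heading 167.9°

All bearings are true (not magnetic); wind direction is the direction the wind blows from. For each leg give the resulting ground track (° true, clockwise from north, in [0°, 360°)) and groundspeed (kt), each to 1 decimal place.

Leg 1: heading 271.9°; drift -2.2° → track 269.7°, groundspeed 147.0 kt
Leg 2: heading 164.9°; drift +34.8° → track 199.7°, groundspeed 97.0 kt
Leg 3: heading 220.9°; drift +17.1° → track 238.0°, groundspeed 136.5 kt
Leg 4: heading 108.6°; drift +29.2° → track 137.8°, groundspeed 44.1 kt
Leg 5: heading 167.9°; drift +34.1° → track 202.0°, groundspeed 99.7 kt

Leg 1: track=269.7°, groundspeed=147.0 kt
Leg 2: track=199.7°, groundspeed=97.0 kt
Leg 3: track=238.0°, groundspeed=136.5 kt
Leg 4: track=137.8°, groundspeed=44.1 kt
Leg 5: track=202.0°, groundspeed=99.7 kt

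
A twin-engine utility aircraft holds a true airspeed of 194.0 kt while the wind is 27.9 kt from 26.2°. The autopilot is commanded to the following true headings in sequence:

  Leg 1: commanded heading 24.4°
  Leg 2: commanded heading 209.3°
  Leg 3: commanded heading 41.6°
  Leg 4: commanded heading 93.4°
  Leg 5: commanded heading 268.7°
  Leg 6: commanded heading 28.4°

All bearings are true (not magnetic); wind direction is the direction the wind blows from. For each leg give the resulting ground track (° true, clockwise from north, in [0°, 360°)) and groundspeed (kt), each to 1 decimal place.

Leg 1: heading 24.4°; drift -0.3° → track 24.1°, groundspeed 166.1 kt
Leg 2: heading 209.3°; drift -0.4° → track 208.9°, groundspeed 221.9 kt
Leg 3: heading 41.6°; drift +2.5° → track 44.1°, groundspeed 167.3 kt
Leg 4: heading 93.4°; drift +8.0° → track 101.4°, groundspeed 185.0 kt
Leg 5: heading 268.7°; drift -6.8° → track 261.9°, groundspeed 208.4 kt
Leg 6: heading 28.4°; drift +0.4° → track 28.8°, groundspeed 166.1 kt

Leg 1: track=24.1°, groundspeed=166.1 kt
Leg 2: track=208.9°, groundspeed=221.9 kt
Leg 3: track=44.1°, groundspeed=167.3 kt
Leg 4: track=101.4°, groundspeed=185.0 kt
Leg 5: track=261.9°, groundspeed=208.4 kt
Leg 6: track=28.8°, groundspeed=166.1 kt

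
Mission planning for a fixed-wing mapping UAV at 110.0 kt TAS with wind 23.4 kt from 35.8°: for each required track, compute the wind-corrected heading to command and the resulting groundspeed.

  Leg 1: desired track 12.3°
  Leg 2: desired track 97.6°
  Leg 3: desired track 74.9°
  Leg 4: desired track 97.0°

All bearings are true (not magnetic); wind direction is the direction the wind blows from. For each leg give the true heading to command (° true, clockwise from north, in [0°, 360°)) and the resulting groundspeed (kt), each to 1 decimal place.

Leg 1: desired track 12.3°; wind correction +4.9° → command heading 17.2°, groundspeed 88.1 kt
Leg 2: desired track 97.6°; wind correction -10.8° → command heading 86.8°, groundspeed 97.0 kt
Leg 3: desired track 74.9°; wind correction -7.7° → command heading 67.2°, groundspeed 90.8 kt
Leg 4: desired track 97.0°; wind correction -10.7° → command heading 86.3°, groundspeed 96.8 kt

Leg 1: heading=17.2°, groundspeed=88.1 kt
Leg 2: heading=86.8°, groundspeed=97.0 kt
Leg 3: heading=67.2°, groundspeed=90.8 kt
Leg 4: heading=86.3°, groundspeed=96.8 kt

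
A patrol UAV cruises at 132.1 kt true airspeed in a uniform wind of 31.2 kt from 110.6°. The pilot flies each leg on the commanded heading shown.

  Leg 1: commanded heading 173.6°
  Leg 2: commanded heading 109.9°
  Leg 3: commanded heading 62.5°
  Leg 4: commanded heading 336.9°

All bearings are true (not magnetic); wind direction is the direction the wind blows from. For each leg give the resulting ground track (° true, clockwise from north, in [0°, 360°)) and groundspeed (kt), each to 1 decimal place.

Leg 1: track=186.9°, groundspeed=121.2 kt
Leg 2: track=109.7°, groundspeed=100.9 kt
Leg 3: track=50.7°, groundspeed=113.7 kt
Leg 4: track=328.5°, groundspeed=155.3 kt

Leg 1: heading 173.6°; drift +13.3° → track 186.9°, groundspeed 121.2 kt
Leg 2: heading 109.9°; drift -0.2° → track 109.7°, groundspeed 100.9 kt
Leg 3: heading 62.5°; drift -11.8° → track 50.7°, groundspeed 113.7 kt
Leg 4: heading 336.9°; drift -8.4° → track 328.5°, groundspeed 155.3 kt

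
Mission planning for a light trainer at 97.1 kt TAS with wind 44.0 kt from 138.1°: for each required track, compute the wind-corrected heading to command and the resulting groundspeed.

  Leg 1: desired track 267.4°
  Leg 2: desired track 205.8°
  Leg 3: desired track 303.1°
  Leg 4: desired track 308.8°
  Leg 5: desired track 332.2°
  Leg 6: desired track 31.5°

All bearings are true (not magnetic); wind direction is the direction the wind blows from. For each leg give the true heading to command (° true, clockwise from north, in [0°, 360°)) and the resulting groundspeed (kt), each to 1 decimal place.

Leg 1: desired track 267.4°; wind correction -20.5° → command heading 246.9°, groundspeed 118.8 kt
Leg 2: desired track 205.8°; wind correction -24.8° → command heading 181.0°, groundspeed 71.5 kt
Leg 3: desired track 303.1°; wind correction -6.7° → command heading 296.4°, groundspeed 138.9 kt
Leg 4: desired track 308.8°; wind correction -4.2° → command heading 304.6°, groundspeed 140.3 kt
Leg 5: desired track 332.2°; wind correction +6.3° → command heading 338.5°, groundspeed 139.2 kt
Leg 6: desired track 31.5°; wind correction +25.7° → command heading 57.2°, groundspeed 100.0 kt

Leg 1: heading=246.9°, groundspeed=118.8 kt
Leg 2: heading=181.0°, groundspeed=71.5 kt
Leg 3: heading=296.4°, groundspeed=138.9 kt
Leg 4: heading=304.6°, groundspeed=140.3 kt
Leg 5: heading=338.5°, groundspeed=139.2 kt
Leg 6: heading=57.2°, groundspeed=100.0 kt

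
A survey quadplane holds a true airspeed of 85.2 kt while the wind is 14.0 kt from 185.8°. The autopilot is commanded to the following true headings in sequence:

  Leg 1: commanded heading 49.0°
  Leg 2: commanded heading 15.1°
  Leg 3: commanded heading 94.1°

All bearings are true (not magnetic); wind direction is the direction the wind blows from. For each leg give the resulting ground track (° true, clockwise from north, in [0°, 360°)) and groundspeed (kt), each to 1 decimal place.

Leg 1: track=43.3°, groundspeed=95.9 kt
Leg 2: track=13.8°, groundspeed=99.0 kt
Leg 3: track=84.8°, groundspeed=86.8 kt

Leg 1: heading 49.0°; drift -5.7° → track 43.3°, groundspeed 95.9 kt
Leg 2: heading 15.1°; drift -1.3° → track 13.8°, groundspeed 99.0 kt
Leg 3: heading 94.1°; drift -9.3° → track 84.8°, groundspeed 86.8 kt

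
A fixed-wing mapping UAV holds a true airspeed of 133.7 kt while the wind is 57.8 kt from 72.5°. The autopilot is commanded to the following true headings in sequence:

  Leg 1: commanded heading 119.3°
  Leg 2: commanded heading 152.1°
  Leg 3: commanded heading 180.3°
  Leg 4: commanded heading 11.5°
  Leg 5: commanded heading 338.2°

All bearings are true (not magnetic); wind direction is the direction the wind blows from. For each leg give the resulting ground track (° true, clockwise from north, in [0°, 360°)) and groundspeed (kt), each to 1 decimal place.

Leg 1: track=143.4°, groundspeed=103.1 kt
Leg 2: track=176.9°, groundspeed=135.7 kt
Leg 3: track=200.3°, groundspeed=161.1 kt
Leg 4: track=345.9°, groundspeed=117.1 kt
Leg 5: track=315.5°, groundspeed=149.6 kt

Leg 1: heading 119.3°; drift +24.1° → track 143.4°, groundspeed 103.1 kt
Leg 2: heading 152.1°; drift +24.8° → track 176.9°, groundspeed 135.7 kt
Leg 3: heading 180.3°; drift +20.0° → track 200.3°, groundspeed 161.1 kt
Leg 4: heading 11.5°; drift -25.6° → track 345.9°, groundspeed 117.1 kt
Leg 5: heading 338.2°; drift -22.7° → track 315.5°, groundspeed 149.6 kt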